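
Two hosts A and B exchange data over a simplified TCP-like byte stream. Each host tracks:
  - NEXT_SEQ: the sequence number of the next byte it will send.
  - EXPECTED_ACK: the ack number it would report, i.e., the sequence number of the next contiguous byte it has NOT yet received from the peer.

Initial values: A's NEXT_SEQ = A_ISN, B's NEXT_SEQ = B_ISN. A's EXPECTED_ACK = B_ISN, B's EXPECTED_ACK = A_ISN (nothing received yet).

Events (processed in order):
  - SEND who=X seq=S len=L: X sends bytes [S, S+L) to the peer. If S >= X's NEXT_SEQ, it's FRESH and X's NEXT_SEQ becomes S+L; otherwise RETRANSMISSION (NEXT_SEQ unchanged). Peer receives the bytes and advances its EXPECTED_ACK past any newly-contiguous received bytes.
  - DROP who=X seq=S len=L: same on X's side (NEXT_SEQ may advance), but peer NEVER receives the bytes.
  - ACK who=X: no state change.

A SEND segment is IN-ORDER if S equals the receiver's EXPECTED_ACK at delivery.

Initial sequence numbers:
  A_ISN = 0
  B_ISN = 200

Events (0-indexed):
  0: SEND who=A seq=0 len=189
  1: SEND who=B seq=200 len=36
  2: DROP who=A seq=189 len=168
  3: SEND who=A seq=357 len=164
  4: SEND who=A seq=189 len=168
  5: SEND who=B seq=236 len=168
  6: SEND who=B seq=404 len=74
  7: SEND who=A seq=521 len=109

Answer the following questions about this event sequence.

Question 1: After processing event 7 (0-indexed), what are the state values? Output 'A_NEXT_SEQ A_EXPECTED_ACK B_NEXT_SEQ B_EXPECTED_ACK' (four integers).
After event 0: A_seq=189 A_ack=200 B_seq=200 B_ack=189
After event 1: A_seq=189 A_ack=236 B_seq=236 B_ack=189
After event 2: A_seq=357 A_ack=236 B_seq=236 B_ack=189
After event 3: A_seq=521 A_ack=236 B_seq=236 B_ack=189
After event 4: A_seq=521 A_ack=236 B_seq=236 B_ack=521
After event 5: A_seq=521 A_ack=404 B_seq=404 B_ack=521
After event 6: A_seq=521 A_ack=478 B_seq=478 B_ack=521
After event 7: A_seq=630 A_ack=478 B_seq=478 B_ack=630

630 478 478 630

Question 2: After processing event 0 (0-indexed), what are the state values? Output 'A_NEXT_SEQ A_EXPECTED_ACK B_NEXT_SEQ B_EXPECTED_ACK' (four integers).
After event 0: A_seq=189 A_ack=200 B_seq=200 B_ack=189

189 200 200 189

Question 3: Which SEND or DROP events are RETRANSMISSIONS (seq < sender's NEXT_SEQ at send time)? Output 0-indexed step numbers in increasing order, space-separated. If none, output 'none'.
Step 0: SEND seq=0 -> fresh
Step 1: SEND seq=200 -> fresh
Step 2: DROP seq=189 -> fresh
Step 3: SEND seq=357 -> fresh
Step 4: SEND seq=189 -> retransmit
Step 5: SEND seq=236 -> fresh
Step 6: SEND seq=404 -> fresh
Step 7: SEND seq=521 -> fresh

Answer: 4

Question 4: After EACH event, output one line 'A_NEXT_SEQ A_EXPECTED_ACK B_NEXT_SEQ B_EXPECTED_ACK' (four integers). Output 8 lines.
189 200 200 189
189 236 236 189
357 236 236 189
521 236 236 189
521 236 236 521
521 404 404 521
521 478 478 521
630 478 478 630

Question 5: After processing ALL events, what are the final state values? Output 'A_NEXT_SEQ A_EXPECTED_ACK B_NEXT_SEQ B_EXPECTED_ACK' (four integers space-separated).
Answer: 630 478 478 630

Derivation:
After event 0: A_seq=189 A_ack=200 B_seq=200 B_ack=189
After event 1: A_seq=189 A_ack=236 B_seq=236 B_ack=189
After event 2: A_seq=357 A_ack=236 B_seq=236 B_ack=189
After event 3: A_seq=521 A_ack=236 B_seq=236 B_ack=189
After event 4: A_seq=521 A_ack=236 B_seq=236 B_ack=521
After event 5: A_seq=521 A_ack=404 B_seq=404 B_ack=521
After event 6: A_seq=521 A_ack=478 B_seq=478 B_ack=521
After event 7: A_seq=630 A_ack=478 B_seq=478 B_ack=630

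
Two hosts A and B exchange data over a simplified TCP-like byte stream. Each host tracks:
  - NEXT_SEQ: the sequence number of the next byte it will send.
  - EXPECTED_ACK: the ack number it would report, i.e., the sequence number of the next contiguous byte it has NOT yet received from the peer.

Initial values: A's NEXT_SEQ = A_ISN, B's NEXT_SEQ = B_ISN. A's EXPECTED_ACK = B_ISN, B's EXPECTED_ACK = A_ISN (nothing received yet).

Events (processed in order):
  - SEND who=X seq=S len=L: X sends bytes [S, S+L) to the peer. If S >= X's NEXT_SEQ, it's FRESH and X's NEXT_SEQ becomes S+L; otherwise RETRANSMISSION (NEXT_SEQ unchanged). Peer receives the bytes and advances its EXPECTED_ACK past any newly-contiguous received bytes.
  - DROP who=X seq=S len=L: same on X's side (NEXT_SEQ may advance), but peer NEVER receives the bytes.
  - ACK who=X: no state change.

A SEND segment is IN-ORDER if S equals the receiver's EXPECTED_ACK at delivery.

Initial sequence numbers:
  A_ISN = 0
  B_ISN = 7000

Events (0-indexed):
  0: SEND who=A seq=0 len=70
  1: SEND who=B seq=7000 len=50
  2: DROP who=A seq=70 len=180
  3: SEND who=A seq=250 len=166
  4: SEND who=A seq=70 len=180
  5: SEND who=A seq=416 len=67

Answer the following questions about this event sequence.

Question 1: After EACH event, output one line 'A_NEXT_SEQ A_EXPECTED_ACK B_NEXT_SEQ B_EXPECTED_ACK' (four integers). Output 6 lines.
70 7000 7000 70
70 7050 7050 70
250 7050 7050 70
416 7050 7050 70
416 7050 7050 416
483 7050 7050 483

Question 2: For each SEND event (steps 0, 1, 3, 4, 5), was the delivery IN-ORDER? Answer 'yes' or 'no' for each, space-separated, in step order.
Step 0: SEND seq=0 -> in-order
Step 1: SEND seq=7000 -> in-order
Step 3: SEND seq=250 -> out-of-order
Step 4: SEND seq=70 -> in-order
Step 5: SEND seq=416 -> in-order

Answer: yes yes no yes yes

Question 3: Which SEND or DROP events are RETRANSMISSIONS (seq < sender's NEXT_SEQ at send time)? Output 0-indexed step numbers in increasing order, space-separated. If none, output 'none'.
Answer: 4

Derivation:
Step 0: SEND seq=0 -> fresh
Step 1: SEND seq=7000 -> fresh
Step 2: DROP seq=70 -> fresh
Step 3: SEND seq=250 -> fresh
Step 4: SEND seq=70 -> retransmit
Step 5: SEND seq=416 -> fresh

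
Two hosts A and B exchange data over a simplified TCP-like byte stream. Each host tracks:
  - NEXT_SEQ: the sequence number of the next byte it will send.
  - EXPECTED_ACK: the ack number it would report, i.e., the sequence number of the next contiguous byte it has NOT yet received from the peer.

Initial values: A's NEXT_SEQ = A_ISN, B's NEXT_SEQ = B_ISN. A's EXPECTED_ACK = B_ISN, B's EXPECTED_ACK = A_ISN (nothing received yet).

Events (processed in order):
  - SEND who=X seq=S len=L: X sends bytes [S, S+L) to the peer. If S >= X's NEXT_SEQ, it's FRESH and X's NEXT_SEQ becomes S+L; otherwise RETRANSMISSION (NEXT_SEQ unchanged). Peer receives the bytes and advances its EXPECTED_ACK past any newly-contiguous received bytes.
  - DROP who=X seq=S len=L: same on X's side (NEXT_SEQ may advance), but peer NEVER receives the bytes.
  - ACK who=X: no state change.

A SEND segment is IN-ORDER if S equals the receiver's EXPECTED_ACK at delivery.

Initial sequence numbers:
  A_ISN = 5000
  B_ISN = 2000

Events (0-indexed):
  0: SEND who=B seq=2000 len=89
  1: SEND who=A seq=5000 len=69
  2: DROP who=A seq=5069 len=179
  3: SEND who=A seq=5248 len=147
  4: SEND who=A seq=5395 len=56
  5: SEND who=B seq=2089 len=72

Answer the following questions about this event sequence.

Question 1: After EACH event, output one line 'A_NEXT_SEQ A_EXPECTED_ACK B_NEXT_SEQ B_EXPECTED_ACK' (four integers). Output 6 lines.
5000 2089 2089 5000
5069 2089 2089 5069
5248 2089 2089 5069
5395 2089 2089 5069
5451 2089 2089 5069
5451 2161 2161 5069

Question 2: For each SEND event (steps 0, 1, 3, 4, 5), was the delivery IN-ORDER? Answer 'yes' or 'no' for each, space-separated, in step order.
Step 0: SEND seq=2000 -> in-order
Step 1: SEND seq=5000 -> in-order
Step 3: SEND seq=5248 -> out-of-order
Step 4: SEND seq=5395 -> out-of-order
Step 5: SEND seq=2089 -> in-order

Answer: yes yes no no yes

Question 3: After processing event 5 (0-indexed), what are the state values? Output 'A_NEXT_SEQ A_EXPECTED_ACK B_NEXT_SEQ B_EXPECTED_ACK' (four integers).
After event 0: A_seq=5000 A_ack=2089 B_seq=2089 B_ack=5000
After event 1: A_seq=5069 A_ack=2089 B_seq=2089 B_ack=5069
After event 2: A_seq=5248 A_ack=2089 B_seq=2089 B_ack=5069
After event 3: A_seq=5395 A_ack=2089 B_seq=2089 B_ack=5069
After event 4: A_seq=5451 A_ack=2089 B_seq=2089 B_ack=5069
After event 5: A_seq=5451 A_ack=2161 B_seq=2161 B_ack=5069

5451 2161 2161 5069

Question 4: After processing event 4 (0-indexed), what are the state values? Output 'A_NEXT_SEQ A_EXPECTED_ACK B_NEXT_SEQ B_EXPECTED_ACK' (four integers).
After event 0: A_seq=5000 A_ack=2089 B_seq=2089 B_ack=5000
After event 1: A_seq=5069 A_ack=2089 B_seq=2089 B_ack=5069
After event 2: A_seq=5248 A_ack=2089 B_seq=2089 B_ack=5069
After event 3: A_seq=5395 A_ack=2089 B_seq=2089 B_ack=5069
After event 4: A_seq=5451 A_ack=2089 B_seq=2089 B_ack=5069

5451 2089 2089 5069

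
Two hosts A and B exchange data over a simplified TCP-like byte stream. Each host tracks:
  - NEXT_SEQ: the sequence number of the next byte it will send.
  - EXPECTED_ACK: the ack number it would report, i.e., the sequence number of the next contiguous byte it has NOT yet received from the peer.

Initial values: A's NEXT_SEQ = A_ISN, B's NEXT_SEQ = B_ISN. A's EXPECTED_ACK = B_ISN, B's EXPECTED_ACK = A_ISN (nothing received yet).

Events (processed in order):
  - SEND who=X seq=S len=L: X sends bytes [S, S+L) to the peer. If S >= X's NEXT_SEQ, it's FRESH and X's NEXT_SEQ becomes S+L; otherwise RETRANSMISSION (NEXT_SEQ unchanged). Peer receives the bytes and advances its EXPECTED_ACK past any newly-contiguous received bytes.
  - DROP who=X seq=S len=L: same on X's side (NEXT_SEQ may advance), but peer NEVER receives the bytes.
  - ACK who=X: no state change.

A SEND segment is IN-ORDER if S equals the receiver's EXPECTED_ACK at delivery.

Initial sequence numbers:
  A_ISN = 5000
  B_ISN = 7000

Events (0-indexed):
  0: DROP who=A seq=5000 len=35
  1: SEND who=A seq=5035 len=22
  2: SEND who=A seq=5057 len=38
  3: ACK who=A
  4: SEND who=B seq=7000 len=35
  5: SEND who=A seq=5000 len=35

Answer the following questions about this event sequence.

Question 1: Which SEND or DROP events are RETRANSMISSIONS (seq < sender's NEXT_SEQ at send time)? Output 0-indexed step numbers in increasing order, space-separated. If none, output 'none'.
Answer: 5

Derivation:
Step 0: DROP seq=5000 -> fresh
Step 1: SEND seq=5035 -> fresh
Step 2: SEND seq=5057 -> fresh
Step 4: SEND seq=7000 -> fresh
Step 5: SEND seq=5000 -> retransmit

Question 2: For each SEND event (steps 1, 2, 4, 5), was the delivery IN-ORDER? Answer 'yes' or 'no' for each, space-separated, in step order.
Answer: no no yes yes

Derivation:
Step 1: SEND seq=5035 -> out-of-order
Step 2: SEND seq=5057 -> out-of-order
Step 4: SEND seq=7000 -> in-order
Step 5: SEND seq=5000 -> in-order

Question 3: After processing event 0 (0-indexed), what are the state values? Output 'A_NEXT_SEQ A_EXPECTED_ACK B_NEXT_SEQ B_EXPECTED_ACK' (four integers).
After event 0: A_seq=5035 A_ack=7000 B_seq=7000 B_ack=5000

5035 7000 7000 5000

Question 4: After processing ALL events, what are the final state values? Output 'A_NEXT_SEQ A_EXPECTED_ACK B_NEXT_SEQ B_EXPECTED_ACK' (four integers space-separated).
After event 0: A_seq=5035 A_ack=7000 B_seq=7000 B_ack=5000
After event 1: A_seq=5057 A_ack=7000 B_seq=7000 B_ack=5000
After event 2: A_seq=5095 A_ack=7000 B_seq=7000 B_ack=5000
After event 3: A_seq=5095 A_ack=7000 B_seq=7000 B_ack=5000
After event 4: A_seq=5095 A_ack=7035 B_seq=7035 B_ack=5000
After event 5: A_seq=5095 A_ack=7035 B_seq=7035 B_ack=5095

Answer: 5095 7035 7035 5095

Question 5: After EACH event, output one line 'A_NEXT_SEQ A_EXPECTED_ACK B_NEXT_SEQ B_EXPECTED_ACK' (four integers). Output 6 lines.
5035 7000 7000 5000
5057 7000 7000 5000
5095 7000 7000 5000
5095 7000 7000 5000
5095 7035 7035 5000
5095 7035 7035 5095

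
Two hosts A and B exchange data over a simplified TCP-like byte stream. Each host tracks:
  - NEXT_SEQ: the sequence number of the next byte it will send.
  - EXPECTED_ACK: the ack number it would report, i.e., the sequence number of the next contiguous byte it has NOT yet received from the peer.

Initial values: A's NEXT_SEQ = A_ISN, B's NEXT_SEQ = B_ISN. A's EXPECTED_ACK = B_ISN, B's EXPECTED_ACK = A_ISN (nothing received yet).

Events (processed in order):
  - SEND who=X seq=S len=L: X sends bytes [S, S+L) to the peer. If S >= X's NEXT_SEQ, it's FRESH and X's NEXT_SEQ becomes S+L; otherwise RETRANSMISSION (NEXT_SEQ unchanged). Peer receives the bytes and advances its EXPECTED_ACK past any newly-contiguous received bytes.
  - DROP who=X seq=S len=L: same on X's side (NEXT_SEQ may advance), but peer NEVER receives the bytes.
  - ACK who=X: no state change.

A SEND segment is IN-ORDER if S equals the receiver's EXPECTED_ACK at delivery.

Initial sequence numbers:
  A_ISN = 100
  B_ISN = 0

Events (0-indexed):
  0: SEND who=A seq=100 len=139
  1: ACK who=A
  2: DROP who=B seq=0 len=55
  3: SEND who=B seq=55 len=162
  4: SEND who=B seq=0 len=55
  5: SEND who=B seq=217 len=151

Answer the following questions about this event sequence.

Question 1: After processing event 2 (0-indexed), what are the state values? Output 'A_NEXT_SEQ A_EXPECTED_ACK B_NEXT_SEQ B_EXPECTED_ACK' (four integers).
After event 0: A_seq=239 A_ack=0 B_seq=0 B_ack=239
After event 1: A_seq=239 A_ack=0 B_seq=0 B_ack=239
After event 2: A_seq=239 A_ack=0 B_seq=55 B_ack=239

239 0 55 239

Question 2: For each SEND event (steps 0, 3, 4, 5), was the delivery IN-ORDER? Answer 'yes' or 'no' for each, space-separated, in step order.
Step 0: SEND seq=100 -> in-order
Step 3: SEND seq=55 -> out-of-order
Step 4: SEND seq=0 -> in-order
Step 5: SEND seq=217 -> in-order

Answer: yes no yes yes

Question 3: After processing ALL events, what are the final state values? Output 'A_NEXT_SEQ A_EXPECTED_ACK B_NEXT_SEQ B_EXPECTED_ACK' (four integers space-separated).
Answer: 239 368 368 239

Derivation:
After event 0: A_seq=239 A_ack=0 B_seq=0 B_ack=239
After event 1: A_seq=239 A_ack=0 B_seq=0 B_ack=239
After event 2: A_seq=239 A_ack=0 B_seq=55 B_ack=239
After event 3: A_seq=239 A_ack=0 B_seq=217 B_ack=239
After event 4: A_seq=239 A_ack=217 B_seq=217 B_ack=239
After event 5: A_seq=239 A_ack=368 B_seq=368 B_ack=239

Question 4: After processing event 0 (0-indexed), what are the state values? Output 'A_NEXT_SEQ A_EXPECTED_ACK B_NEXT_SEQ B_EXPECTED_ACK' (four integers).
After event 0: A_seq=239 A_ack=0 B_seq=0 B_ack=239

239 0 0 239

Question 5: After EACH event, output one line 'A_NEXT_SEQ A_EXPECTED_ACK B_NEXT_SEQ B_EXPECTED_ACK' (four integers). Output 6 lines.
239 0 0 239
239 0 0 239
239 0 55 239
239 0 217 239
239 217 217 239
239 368 368 239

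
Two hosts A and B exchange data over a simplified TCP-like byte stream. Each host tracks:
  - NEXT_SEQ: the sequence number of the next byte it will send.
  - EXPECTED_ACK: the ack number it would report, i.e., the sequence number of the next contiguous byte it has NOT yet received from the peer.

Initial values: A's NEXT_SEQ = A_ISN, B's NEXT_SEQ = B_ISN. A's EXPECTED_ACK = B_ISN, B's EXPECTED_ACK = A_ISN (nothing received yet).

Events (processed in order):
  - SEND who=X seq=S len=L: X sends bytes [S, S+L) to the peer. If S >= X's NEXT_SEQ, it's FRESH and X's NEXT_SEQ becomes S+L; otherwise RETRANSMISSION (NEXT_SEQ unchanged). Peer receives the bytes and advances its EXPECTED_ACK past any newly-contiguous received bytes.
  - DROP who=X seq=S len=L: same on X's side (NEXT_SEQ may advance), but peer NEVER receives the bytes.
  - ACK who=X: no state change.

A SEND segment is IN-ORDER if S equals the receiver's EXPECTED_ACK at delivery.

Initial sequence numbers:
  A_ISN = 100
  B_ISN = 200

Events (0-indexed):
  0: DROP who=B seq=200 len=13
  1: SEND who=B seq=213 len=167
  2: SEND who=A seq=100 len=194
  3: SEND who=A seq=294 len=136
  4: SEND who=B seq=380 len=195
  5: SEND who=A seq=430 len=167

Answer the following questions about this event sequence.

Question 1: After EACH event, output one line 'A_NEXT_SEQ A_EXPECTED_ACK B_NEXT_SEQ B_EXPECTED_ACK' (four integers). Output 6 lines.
100 200 213 100
100 200 380 100
294 200 380 294
430 200 380 430
430 200 575 430
597 200 575 597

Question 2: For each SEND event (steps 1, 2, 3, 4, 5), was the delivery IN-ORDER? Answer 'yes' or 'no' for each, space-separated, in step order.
Step 1: SEND seq=213 -> out-of-order
Step 2: SEND seq=100 -> in-order
Step 3: SEND seq=294 -> in-order
Step 4: SEND seq=380 -> out-of-order
Step 5: SEND seq=430 -> in-order

Answer: no yes yes no yes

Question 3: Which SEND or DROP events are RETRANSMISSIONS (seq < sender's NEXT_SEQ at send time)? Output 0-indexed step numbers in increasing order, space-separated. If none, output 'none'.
Answer: none

Derivation:
Step 0: DROP seq=200 -> fresh
Step 1: SEND seq=213 -> fresh
Step 2: SEND seq=100 -> fresh
Step 3: SEND seq=294 -> fresh
Step 4: SEND seq=380 -> fresh
Step 5: SEND seq=430 -> fresh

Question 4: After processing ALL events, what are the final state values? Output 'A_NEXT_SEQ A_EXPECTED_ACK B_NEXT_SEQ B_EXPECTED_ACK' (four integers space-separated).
After event 0: A_seq=100 A_ack=200 B_seq=213 B_ack=100
After event 1: A_seq=100 A_ack=200 B_seq=380 B_ack=100
After event 2: A_seq=294 A_ack=200 B_seq=380 B_ack=294
After event 3: A_seq=430 A_ack=200 B_seq=380 B_ack=430
After event 4: A_seq=430 A_ack=200 B_seq=575 B_ack=430
After event 5: A_seq=597 A_ack=200 B_seq=575 B_ack=597

Answer: 597 200 575 597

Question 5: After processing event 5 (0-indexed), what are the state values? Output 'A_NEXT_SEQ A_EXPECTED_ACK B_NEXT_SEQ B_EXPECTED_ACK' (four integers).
After event 0: A_seq=100 A_ack=200 B_seq=213 B_ack=100
After event 1: A_seq=100 A_ack=200 B_seq=380 B_ack=100
After event 2: A_seq=294 A_ack=200 B_seq=380 B_ack=294
After event 3: A_seq=430 A_ack=200 B_seq=380 B_ack=430
After event 4: A_seq=430 A_ack=200 B_seq=575 B_ack=430
After event 5: A_seq=597 A_ack=200 B_seq=575 B_ack=597

597 200 575 597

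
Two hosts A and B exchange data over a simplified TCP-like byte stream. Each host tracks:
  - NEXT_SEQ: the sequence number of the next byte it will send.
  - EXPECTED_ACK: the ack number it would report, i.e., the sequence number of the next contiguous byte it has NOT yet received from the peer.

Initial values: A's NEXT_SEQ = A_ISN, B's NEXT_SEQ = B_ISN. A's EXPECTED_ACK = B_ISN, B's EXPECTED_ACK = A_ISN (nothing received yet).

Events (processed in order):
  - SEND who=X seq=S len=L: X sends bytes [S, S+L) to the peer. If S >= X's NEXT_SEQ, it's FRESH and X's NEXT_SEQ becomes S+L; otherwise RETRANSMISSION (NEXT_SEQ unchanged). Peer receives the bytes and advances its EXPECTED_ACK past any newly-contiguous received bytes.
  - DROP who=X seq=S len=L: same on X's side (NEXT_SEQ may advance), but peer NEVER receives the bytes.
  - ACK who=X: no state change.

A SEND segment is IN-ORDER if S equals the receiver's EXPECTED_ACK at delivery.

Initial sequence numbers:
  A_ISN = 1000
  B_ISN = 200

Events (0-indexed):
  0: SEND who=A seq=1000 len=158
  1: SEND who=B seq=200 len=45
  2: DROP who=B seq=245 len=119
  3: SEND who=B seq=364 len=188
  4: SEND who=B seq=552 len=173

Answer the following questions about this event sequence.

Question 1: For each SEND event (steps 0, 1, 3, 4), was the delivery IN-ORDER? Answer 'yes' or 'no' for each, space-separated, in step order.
Answer: yes yes no no

Derivation:
Step 0: SEND seq=1000 -> in-order
Step 1: SEND seq=200 -> in-order
Step 3: SEND seq=364 -> out-of-order
Step 4: SEND seq=552 -> out-of-order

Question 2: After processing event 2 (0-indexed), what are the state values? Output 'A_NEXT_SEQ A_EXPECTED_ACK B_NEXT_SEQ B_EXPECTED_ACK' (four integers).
After event 0: A_seq=1158 A_ack=200 B_seq=200 B_ack=1158
After event 1: A_seq=1158 A_ack=245 B_seq=245 B_ack=1158
After event 2: A_seq=1158 A_ack=245 B_seq=364 B_ack=1158

1158 245 364 1158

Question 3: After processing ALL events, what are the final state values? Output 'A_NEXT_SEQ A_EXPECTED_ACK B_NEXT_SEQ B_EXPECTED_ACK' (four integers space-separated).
After event 0: A_seq=1158 A_ack=200 B_seq=200 B_ack=1158
After event 1: A_seq=1158 A_ack=245 B_seq=245 B_ack=1158
After event 2: A_seq=1158 A_ack=245 B_seq=364 B_ack=1158
After event 3: A_seq=1158 A_ack=245 B_seq=552 B_ack=1158
After event 4: A_seq=1158 A_ack=245 B_seq=725 B_ack=1158

Answer: 1158 245 725 1158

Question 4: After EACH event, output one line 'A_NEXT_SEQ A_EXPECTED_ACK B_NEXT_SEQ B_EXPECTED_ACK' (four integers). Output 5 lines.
1158 200 200 1158
1158 245 245 1158
1158 245 364 1158
1158 245 552 1158
1158 245 725 1158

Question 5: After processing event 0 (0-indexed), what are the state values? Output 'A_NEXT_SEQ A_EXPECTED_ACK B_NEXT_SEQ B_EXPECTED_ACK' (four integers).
After event 0: A_seq=1158 A_ack=200 B_seq=200 B_ack=1158

1158 200 200 1158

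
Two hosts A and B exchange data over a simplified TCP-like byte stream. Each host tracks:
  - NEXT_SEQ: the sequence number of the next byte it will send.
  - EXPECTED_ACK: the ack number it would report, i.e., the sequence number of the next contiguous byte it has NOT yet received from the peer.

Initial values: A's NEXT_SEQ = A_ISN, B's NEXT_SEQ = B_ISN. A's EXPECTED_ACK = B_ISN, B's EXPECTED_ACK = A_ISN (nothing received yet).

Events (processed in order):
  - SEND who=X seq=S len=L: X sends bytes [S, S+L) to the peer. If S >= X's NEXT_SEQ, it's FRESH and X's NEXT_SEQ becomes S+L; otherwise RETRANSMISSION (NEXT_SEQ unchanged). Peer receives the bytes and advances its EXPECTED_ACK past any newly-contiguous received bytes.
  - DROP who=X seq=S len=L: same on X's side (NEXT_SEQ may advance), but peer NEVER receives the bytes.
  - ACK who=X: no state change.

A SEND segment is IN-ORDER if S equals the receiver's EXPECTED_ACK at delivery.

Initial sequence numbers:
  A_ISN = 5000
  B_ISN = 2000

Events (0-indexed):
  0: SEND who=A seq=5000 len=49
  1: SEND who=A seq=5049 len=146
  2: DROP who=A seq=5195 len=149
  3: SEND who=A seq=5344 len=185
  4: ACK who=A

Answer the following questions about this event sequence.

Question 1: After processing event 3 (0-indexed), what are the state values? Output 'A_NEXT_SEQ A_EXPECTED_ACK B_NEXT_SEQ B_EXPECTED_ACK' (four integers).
After event 0: A_seq=5049 A_ack=2000 B_seq=2000 B_ack=5049
After event 1: A_seq=5195 A_ack=2000 B_seq=2000 B_ack=5195
After event 2: A_seq=5344 A_ack=2000 B_seq=2000 B_ack=5195
After event 3: A_seq=5529 A_ack=2000 B_seq=2000 B_ack=5195

5529 2000 2000 5195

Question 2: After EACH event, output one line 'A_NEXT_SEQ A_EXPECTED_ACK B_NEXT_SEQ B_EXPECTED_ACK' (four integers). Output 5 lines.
5049 2000 2000 5049
5195 2000 2000 5195
5344 2000 2000 5195
5529 2000 2000 5195
5529 2000 2000 5195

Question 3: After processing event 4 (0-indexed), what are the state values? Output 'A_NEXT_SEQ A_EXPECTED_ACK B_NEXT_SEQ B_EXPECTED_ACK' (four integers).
After event 0: A_seq=5049 A_ack=2000 B_seq=2000 B_ack=5049
After event 1: A_seq=5195 A_ack=2000 B_seq=2000 B_ack=5195
After event 2: A_seq=5344 A_ack=2000 B_seq=2000 B_ack=5195
After event 3: A_seq=5529 A_ack=2000 B_seq=2000 B_ack=5195
After event 4: A_seq=5529 A_ack=2000 B_seq=2000 B_ack=5195

5529 2000 2000 5195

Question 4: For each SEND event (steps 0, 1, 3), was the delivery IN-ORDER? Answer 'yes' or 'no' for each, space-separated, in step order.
Answer: yes yes no

Derivation:
Step 0: SEND seq=5000 -> in-order
Step 1: SEND seq=5049 -> in-order
Step 3: SEND seq=5344 -> out-of-order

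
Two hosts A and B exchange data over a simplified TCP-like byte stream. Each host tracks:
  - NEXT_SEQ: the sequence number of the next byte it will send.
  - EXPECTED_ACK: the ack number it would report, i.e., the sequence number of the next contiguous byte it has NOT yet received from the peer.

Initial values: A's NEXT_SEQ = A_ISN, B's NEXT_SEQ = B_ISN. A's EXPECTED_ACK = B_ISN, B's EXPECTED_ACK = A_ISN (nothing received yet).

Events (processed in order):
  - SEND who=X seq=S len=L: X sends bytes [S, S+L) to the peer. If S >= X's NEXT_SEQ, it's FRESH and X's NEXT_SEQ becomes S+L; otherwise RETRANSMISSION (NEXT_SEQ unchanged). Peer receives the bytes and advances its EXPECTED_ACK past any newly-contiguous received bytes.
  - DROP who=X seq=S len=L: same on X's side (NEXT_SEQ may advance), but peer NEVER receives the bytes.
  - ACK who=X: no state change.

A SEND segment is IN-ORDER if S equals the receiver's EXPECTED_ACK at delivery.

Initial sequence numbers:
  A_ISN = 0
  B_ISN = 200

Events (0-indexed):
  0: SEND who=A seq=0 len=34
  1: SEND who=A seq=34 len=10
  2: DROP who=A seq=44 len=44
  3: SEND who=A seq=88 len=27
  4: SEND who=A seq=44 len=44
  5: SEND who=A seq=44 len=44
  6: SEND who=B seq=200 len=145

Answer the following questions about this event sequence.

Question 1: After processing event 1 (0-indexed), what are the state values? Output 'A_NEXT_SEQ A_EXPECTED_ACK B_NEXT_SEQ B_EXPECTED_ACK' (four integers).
After event 0: A_seq=34 A_ack=200 B_seq=200 B_ack=34
After event 1: A_seq=44 A_ack=200 B_seq=200 B_ack=44

44 200 200 44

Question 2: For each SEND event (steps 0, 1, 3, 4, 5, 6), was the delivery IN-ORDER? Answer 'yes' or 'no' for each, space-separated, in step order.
Answer: yes yes no yes no yes

Derivation:
Step 0: SEND seq=0 -> in-order
Step 1: SEND seq=34 -> in-order
Step 3: SEND seq=88 -> out-of-order
Step 4: SEND seq=44 -> in-order
Step 5: SEND seq=44 -> out-of-order
Step 6: SEND seq=200 -> in-order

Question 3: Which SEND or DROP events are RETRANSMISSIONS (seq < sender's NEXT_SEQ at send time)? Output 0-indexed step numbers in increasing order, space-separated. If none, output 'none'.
Answer: 4 5

Derivation:
Step 0: SEND seq=0 -> fresh
Step 1: SEND seq=34 -> fresh
Step 2: DROP seq=44 -> fresh
Step 3: SEND seq=88 -> fresh
Step 4: SEND seq=44 -> retransmit
Step 5: SEND seq=44 -> retransmit
Step 6: SEND seq=200 -> fresh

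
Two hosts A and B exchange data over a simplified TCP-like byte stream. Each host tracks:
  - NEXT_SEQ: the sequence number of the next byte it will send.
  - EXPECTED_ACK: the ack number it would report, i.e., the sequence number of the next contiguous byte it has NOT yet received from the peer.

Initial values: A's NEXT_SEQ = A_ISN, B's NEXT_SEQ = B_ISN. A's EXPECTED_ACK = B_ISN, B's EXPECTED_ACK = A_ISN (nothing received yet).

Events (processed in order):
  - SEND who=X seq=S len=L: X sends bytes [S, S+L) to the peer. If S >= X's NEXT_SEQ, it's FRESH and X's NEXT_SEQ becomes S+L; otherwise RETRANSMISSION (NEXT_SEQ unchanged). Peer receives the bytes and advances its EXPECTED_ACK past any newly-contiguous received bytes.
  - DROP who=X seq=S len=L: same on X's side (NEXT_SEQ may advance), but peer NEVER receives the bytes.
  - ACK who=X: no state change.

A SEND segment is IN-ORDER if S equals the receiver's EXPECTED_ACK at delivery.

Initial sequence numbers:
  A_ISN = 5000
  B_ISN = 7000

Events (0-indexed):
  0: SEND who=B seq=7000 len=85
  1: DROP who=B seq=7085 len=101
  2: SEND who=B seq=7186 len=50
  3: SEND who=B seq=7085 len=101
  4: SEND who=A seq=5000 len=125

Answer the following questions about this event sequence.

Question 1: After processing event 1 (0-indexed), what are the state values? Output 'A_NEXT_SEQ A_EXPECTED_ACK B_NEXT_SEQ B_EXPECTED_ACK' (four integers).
After event 0: A_seq=5000 A_ack=7085 B_seq=7085 B_ack=5000
After event 1: A_seq=5000 A_ack=7085 B_seq=7186 B_ack=5000

5000 7085 7186 5000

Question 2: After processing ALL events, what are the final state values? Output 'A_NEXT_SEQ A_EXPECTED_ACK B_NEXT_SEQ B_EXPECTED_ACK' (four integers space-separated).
Answer: 5125 7236 7236 5125

Derivation:
After event 0: A_seq=5000 A_ack=7085 B_seq=7085 B_ack=5000
After event 1: A_seq=5000 A_ack=7085 B_seq=7186 B_ack=5000
After event 2: A_seq=5000 A_ack=7085 B_seq=7236 B_ack=5000
After event 3: A_seq=5000 A_ack=7236 B_seq=7236 B_ack=5000
After event 4: A_seq=5125 A_ack=7236 B_seq=7236 B_ack=5125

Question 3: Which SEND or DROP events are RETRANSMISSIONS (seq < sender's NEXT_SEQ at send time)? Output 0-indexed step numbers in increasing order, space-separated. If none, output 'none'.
Answer: 3

Derivation:
Step 0: SEND seq=7000 -> fresh
Step 1: DROP seq=7085 -> fresh
Step 2: SEND seq=7186 -> fresh
Step 3: SEND seq=7085 -> retransmit
Step 4: SEND seq=5000 -> fresh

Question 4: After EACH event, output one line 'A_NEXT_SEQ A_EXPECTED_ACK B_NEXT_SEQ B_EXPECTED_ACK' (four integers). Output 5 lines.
5000 7085 7085 5000
5000 7085 7186 5000
5000 7085 7236 5000
5000 7236 7236 5000
5125 7236 7236 5125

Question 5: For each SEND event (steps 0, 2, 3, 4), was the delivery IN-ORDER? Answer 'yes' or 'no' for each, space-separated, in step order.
Answer: yes no yes yes

Derivation:
Step 0: SEND seq=7000 -> in-order
Step 2: SEND seq=7186 -> out-of-order
Step 3: SEND seq=7085 -> in-order
Step 4: SEND seq=5000 -> in-order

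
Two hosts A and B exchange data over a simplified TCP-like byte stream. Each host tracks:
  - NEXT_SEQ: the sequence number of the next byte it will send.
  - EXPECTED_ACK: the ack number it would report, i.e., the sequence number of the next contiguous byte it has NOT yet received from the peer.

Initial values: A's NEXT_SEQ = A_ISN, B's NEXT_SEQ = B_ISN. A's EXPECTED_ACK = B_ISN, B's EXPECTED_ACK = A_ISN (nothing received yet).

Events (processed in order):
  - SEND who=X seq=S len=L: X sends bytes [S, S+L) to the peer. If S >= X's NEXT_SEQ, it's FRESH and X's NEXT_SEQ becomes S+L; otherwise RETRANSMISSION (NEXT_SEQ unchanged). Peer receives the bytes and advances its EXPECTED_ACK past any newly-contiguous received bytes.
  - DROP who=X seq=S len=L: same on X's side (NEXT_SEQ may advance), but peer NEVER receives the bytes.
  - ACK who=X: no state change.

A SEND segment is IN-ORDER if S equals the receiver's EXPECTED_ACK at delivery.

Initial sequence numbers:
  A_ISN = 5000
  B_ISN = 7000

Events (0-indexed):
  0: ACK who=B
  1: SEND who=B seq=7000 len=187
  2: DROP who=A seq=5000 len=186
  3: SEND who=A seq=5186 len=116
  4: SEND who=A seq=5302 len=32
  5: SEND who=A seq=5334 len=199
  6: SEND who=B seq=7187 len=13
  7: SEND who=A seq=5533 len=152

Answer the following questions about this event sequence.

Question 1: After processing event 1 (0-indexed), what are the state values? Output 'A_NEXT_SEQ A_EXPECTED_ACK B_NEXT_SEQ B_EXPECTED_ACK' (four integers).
After event 0: A_seq=5000 A_ack=7000 B_seq=7000 B_ack=5000
After event 1: A_seq=5000 A_ack=7187 B_seq=7187 B_ack=5000

5000 7187 7187 5000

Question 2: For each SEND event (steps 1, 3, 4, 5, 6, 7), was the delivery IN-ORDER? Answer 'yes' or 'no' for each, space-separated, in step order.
Step 1: SEND seq=7000 -> in-order
Step 3: SEND seq=5186 -> out-of-order
Step 4: SEND seq=5302 -> out-of-order
Step 5: SEND seq=5334 -> out-of-order
Step 6: SEND seq=7187 -> in-order
Step 7: SEND seq=5533 -> out-of-order

Answer: yes no no no yes no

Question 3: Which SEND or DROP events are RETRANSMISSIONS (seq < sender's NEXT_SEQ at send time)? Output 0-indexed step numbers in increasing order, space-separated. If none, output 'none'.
Step 1: SEND seq=7000 -> fresh
Step 2: DROP seq=5000 -> fresh
Step 3: SEND seq=5186 -> fresh
Step 4: SEND seq=5302 -> fresh
Step 5: SEND seq=5334 -> fresh
Step 6: SEND seq=7187 -> fresh
Step 7: SEND seq=5533 -> fresh

Answer: none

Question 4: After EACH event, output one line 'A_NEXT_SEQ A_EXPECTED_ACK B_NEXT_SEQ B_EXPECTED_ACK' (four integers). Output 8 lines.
5000 7000 7000 5000
5000 7187 7187 5000
5186 7187 7187 5000
5302 7187 7187 5000
5334 7187 7187 5000
5533 7187 7187 5000
5533 7200 7200 5000
5685 7200 7200 5000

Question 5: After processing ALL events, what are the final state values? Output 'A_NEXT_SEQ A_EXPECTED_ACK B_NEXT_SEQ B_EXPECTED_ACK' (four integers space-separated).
After event 0: A_seq=5000 A_ack=7000 B_seq=7000 B_ack=5000
After event 1: A_seq=5000 A_ack=7187 B_seq=7187 B_ack=5000
After event 2: A_seq=5186 A_ack=7187 B_seq=7187 B_ack=5000
After event 3: A_seq=5302 A_ack=7187 B_seq=7187 B_ack=5000
After event 4: A_seq=5334 A_ack=7187 B_seq=7187 B_ack=5000
After event 5: A_seq=5533 A_ack=7187 B_seq=7187 B_ack=5000
After event 6: A_seq=5533 A_ack=7200 B_seq=7200 B_ack=5000
After event 7: A_seq=5685 A_ack=7200 B_seq=7200 B_ack=5000

Answer: 5685 7200 7200 5000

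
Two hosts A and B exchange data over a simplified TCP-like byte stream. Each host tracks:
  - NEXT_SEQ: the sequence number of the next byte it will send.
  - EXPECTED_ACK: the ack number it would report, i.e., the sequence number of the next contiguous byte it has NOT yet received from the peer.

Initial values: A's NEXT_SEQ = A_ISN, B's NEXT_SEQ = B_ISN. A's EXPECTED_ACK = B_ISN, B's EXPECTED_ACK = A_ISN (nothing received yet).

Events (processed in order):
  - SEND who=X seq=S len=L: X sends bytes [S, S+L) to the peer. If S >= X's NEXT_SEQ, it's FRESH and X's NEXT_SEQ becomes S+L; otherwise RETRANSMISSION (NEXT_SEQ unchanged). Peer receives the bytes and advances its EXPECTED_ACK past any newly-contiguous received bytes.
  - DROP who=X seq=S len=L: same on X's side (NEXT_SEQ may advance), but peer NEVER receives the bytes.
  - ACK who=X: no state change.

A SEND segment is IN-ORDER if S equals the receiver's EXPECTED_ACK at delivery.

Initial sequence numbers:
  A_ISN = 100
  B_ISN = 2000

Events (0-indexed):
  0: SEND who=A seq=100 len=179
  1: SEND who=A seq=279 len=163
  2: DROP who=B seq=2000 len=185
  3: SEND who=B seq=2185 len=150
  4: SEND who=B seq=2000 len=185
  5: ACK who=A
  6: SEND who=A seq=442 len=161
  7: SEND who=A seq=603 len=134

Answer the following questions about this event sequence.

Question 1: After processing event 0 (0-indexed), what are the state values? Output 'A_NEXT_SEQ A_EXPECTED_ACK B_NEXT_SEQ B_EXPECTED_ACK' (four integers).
After event 0: A_seq=279 A_ack=2000 B_seq=2000 B_ack=279

279 2000 2000 279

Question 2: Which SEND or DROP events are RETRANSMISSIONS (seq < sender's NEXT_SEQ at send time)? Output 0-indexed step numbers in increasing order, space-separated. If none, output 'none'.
Answer: 4

Derivation:
Step 0: SEND seq=100 -> fresh
Step 1: SEND seq=279 -> fresh
Step 2: DROP seq=2000 -> fresh
Step 3: SEND seq=2185 -> fresh
Step 4: SEND seq=2000 -> retransmit
Step 6: SEND seq=442 -> fresh
Step 7: SEND seq=603 -> fresh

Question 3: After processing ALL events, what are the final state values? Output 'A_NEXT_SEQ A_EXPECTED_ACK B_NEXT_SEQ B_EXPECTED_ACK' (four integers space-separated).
After event 0: A_seq=279 A_ack=2000 B_seq=2000 B_ack=279
After event 1: A_seq=442 A_ack=2000 B_seq=2000 B_ack=442
After event 2: A_seq=442 A_ack=2000 B_seq=2185 B_ack=442
After event 3: A_seq=442 A_ack=2000 B_seq=2335 B_ack=442
After event 4: A_seq=442 A_ack=2335 B_seq=2335 B_ack=442
After event 5: A_seq=442 A_ack=2335 B_seq=2335 B_ack=442
After event 6: A_seq=603 A_ack=2335 B_seq=2335 B_ack=603
After event 7: A_seq=737 A_ack=2335 B_seq=2335 B_ack=737

Answer: 737 2335 2335 737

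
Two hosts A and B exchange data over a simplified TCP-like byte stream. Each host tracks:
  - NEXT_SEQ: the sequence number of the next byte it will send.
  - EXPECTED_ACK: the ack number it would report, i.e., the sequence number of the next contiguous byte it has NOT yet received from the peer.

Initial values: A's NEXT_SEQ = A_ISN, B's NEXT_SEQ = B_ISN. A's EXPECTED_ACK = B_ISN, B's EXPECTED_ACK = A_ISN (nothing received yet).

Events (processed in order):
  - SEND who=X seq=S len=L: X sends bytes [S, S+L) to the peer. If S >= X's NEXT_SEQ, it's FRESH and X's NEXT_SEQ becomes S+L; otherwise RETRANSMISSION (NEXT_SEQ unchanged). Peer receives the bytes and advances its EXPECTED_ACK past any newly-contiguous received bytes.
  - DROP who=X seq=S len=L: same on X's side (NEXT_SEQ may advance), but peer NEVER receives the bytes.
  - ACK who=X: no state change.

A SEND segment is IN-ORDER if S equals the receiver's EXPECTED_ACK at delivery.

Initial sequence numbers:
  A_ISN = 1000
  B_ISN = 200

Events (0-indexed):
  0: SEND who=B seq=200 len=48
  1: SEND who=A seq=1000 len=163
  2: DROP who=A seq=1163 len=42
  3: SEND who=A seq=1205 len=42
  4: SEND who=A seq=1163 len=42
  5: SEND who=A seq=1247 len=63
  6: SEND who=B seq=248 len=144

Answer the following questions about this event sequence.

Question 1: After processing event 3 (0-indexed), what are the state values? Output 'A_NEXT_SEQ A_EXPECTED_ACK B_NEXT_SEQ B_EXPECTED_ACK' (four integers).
After event 0: A_seq=1000 A_ack=248 B_seq=248 B_ack=1000
After event 1: A_seq=1163 A_ack=248 B_seq=248 B_ack=1163
After event 2: A_seq=1205 A_ack=248 B_seq=248 B_ack=1163
After event 3: A_seq=1247 A_ack=248 B_seq=248 B_ack=1163

1247 248 248 1163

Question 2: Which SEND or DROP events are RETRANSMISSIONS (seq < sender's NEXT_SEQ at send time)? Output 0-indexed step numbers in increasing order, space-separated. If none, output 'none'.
Step 0: SEND seq=200 -> fresh
Step 1: SEND seq=1000 -> fresh
Step 2: DROP seq=1163 -> fresh
Step 3: SEND seq=1205 -> fresh
Step 4: SEND seq=1163 -> retransmit
Step 5: SEND seq=1247 -> fresh
Step 6: SEND seq=248 -> fresh

Answer: 4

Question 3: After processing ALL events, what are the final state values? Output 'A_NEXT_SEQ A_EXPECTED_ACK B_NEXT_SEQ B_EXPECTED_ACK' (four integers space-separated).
Answer: 1310 392 392 1310

Derivation:
After event 0: A_seq=1000 A_ack=248 B_seq=248 B_ack=1000
After event 1: A_seq=1163 A_ack=248 B_seq=248 B_ack=1163
After event 2: A_seq=1205 A_ack=248 B_seq=248 B_ack=1163
After event 3: A_seq=1247 A_ack=248 B_seq=248 B_ack=1163
After event 4: A_seq=1247 A_ack=248 B_seq=248 B_ack=1247
After event 5: A_seq=1310 A_ack=248 B_seq=248 B_ack=1310
After event 6: A_seq=1310 A_ack=392 B_seq=392 B_ack=1310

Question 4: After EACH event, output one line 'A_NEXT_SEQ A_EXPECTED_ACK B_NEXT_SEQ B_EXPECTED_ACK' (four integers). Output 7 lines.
1000 248 248 1000
1163 248 248 1163
1205 248 248 1163
1247 248 248 1163
1247 248 248 1247
1310 248 248 1310
1310 392 392 1310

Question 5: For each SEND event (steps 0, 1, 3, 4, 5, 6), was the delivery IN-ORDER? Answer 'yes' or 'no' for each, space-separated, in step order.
Answer: yes yes no yes yes yes

Derivation:
Step 0: SEND seq=200 -> in-order
Step 1: SEND seq=1000 -> in-order
Step 3: SEND seq=1205 -> out-of-order
Step 4: SEND seq=1163 -> in-order
Step 5: SEND seq=1247 -> in-order
Step 6: SEND seq=248 -> in-order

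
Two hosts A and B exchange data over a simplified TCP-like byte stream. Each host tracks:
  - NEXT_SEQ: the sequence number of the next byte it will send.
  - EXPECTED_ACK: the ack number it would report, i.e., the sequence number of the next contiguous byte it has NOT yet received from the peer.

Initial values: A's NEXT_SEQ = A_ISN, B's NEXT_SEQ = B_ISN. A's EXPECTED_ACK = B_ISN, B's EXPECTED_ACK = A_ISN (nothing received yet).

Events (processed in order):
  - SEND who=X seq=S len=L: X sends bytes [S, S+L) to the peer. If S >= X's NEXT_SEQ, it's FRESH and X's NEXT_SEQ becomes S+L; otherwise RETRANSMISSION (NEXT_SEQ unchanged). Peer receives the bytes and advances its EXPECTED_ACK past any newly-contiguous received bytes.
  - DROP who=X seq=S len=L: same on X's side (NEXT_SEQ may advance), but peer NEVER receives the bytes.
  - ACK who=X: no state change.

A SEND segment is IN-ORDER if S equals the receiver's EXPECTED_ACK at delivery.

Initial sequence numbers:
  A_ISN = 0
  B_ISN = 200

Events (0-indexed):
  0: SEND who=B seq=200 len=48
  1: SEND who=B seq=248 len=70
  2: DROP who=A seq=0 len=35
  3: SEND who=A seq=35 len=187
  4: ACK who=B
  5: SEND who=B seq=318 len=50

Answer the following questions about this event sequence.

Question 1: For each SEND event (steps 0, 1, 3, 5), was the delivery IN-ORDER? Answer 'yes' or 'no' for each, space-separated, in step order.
Answer: yes yes no yes

Derivation:
Step 0: SEND seq=200 -> in-order
Step 1: SEND seq=248 -> in-order
Step 3: SEND seq=35 -> out-of-order
Step 5: SEND seq=318 -> in-order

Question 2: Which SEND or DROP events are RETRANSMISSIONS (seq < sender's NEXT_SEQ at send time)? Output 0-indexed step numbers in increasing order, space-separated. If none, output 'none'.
Answer: none

Derivation:
Step 0: SEND seq=200 -> fresh
Step 1: SEND seq=248 -> fresh
Step 2: DROP seq=0 -> fresh
Step 3: SEND seq=35 -> fresh
Step 5: SEND seq=318 -> fresh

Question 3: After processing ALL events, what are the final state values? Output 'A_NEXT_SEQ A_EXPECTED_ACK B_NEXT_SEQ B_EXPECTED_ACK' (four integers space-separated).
After event 0: A_seq=0 A_ack=248 B_seq=248 B_ack=0
After event 1: A_seq=0 A_ack=318 B_seq=318 B_ack=0
After event 2: A_seq=35 A_ack=318 B_seq=318 B_ack=0
After event 3: A_seq=222 A_ack=318 B_seq=318 B_ack=0
After event 4: A_seq=222 A_ack=318 B_seq=318 B_ack=0
After event 5: A_seq=222 A_ack=368 B_seq=368 B_ack=0

Answer: 222 368 368 0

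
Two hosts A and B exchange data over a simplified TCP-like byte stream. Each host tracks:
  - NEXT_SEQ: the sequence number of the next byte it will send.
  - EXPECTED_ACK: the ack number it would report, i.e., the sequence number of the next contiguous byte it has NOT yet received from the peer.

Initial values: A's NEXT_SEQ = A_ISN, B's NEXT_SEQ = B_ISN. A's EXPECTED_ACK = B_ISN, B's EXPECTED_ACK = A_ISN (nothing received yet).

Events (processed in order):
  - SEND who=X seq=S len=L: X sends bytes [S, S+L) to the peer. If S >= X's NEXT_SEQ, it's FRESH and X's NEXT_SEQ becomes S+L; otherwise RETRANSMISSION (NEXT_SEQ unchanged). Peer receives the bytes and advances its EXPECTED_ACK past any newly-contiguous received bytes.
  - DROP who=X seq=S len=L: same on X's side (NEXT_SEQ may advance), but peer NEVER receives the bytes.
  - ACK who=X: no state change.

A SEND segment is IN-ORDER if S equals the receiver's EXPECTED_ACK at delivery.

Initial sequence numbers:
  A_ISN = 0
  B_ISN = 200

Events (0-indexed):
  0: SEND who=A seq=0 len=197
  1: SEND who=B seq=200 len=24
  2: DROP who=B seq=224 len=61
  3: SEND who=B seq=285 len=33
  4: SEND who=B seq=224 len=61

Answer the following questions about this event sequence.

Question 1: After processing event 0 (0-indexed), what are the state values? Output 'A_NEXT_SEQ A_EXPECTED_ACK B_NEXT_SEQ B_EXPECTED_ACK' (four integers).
After event 0: A_seq=197 A_ack=200 B_seq=200 B_ack=197

197 200 200 197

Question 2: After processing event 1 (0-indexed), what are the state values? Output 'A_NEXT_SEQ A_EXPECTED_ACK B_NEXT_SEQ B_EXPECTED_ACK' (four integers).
After event 0: A_seq=197 A_ack=200 B_seq=200 B_ack=197
After event 1: A_seq=197 A_ack=224 B_seq=224 B_ack=197

197 224 224 197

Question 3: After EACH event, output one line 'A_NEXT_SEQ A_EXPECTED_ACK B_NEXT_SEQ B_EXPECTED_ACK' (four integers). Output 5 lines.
197 200 200 197
197 224 224 197
197 224 285 197
197 224 318 197
197 318 318 197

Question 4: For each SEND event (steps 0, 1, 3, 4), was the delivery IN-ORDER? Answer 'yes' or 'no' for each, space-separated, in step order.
Step 0: SEND seq=0 -> in-order
Step 1: SEND seq=200 -> in-order
Step 3: SEND seq=285 -> out-of-order
Step 4: SEND seq=224 -> in-order

Answer: yes yes no yes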